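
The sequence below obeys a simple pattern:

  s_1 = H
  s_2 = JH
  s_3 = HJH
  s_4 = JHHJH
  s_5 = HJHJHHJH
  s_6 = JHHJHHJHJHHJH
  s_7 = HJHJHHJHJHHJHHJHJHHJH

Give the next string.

From term 3 onward, concatenate the second-to-last term with the last: H·JH = HJH, JH·HJH = JHHJH, …
Continuing: JHHJHHJHJHHJH · HJHJHHJHJHHJHHJHJHHJH gives term 8.

JHHJHHJHJHHJHHJHJHHJHJHHJHHJHJHHJH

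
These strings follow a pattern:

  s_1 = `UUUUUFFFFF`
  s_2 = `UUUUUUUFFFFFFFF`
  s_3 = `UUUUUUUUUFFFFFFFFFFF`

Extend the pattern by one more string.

UUUUUUUUUUUFFFFFFFFFFFFFF

Reading off run lengths: U runs 5, 7, 9; F runs 5, 8, 11 — each is linear in n, where the shown terms are n = 2, 3, 4.
Setting n = 5 gives 11, 14 characters in each block.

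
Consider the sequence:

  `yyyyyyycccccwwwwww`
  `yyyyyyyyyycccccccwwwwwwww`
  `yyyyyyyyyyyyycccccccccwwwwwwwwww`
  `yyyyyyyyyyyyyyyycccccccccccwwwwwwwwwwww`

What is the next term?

Reading off run lengths: y runs 7, 10, 13, 16; c runs 5, 7, 9, 11; w runs 6, 8, 10, 12 — each is linear in n, where the shown terms are n = 3, 4, 5, 6.
Setting n = 7 gives 19, 13, 14 characters in each block.

yyyyyyyyyyyyyyyyyyycccccccccccccwwwwwwwwwwwwww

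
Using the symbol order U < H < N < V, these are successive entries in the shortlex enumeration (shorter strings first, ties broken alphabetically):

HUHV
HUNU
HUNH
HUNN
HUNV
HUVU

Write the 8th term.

HUVN

Continuing the enumeration 2 steps past HUVU: HUVU → HUVH → (answer).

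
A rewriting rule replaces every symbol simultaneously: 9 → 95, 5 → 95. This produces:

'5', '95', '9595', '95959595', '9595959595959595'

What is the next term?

95959595959595959595959595959595

φ(9595959595959595) expands symbol-by-symbol to 95 95 95 95 95 95 95 95 95 95 95 95 95 95 95 95; joining the 16 pieces gives the next term.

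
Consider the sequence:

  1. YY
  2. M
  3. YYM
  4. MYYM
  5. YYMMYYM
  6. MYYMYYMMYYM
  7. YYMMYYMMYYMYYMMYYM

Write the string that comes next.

This is a Fibonacci-style word recurrence s(k) = s(k−2)·s(k−1): e.g. YY·M = YYM.
The next term joins MYYMYYMMYYM and YYMMYYMMYYMYYMMYYM.

MYYMYYMMYYMYYMMYYMMYYMYYMMYYM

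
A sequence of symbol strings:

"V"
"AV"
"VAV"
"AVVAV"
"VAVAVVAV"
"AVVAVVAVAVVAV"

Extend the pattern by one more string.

VAVAVVAVAVVAVVAVAVVAV

This is a Fibonacci-style word recurrence s(k) = s(k−2)·s(k−1): e.g. V·AV = VAV.
So term 7 is VAVAVVAV·AVVAVVAVAVVAV.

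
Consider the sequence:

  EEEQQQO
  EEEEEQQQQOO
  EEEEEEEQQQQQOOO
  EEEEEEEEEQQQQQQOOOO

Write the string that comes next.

The n-th term is 2n-1 E's then n+1 Q's then n-1 O's, where the shown terms are n = 2, 3, 4, 5.
Setting n = 6 gives 11, 7, 5 characters in each block.

EEEEEEEEEEEQQQQQQQOOOOO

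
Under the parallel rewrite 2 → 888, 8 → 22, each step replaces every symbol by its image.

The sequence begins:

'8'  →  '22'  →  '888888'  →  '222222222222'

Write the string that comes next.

888888888888888888888888888888888888

Expanding 222222222222: 2→888, 2→888, 2→888, 2→888, 2→888, 2→888, 2→888, 2→888, 2→888, 2→888, 2→888, 2→888. Concatenated: 888 888 888 888 888 888 888 888 888 888 888 888.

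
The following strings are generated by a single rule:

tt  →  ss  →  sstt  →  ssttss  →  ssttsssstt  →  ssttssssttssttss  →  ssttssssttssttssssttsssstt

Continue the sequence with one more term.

ssttssssttssttssssttssssttssttssssttssttss

Each term (from the third on) is the previous term followed by the one before it: term 3 = ss·tt = sstt.
So term 8 is ssttssssttssttssssttsssstt·ssttssssttssttss.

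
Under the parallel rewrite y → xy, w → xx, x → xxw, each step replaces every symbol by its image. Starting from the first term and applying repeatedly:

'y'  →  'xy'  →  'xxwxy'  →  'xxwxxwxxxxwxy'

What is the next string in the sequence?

Rewriting the 13 symbols of xxwxxwxxxxwxy one by one yields xxw xxw xx xxw xxw xx xxw xxw xxw xxw xx xxw xy; concatenated:

xxwxxwxxxxwxxwxxxxwxxwxxwxxwxxxxwxy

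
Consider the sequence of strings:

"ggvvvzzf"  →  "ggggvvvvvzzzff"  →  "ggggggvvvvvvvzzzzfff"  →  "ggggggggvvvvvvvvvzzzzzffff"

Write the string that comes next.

ggggggggggvvvvvvvvvvvzzzzzzfffff

The n-th term is 2n g's then 2n+1 v's then n+1 z's then n f's (n = 1, 2, …).
At n = 5 the blocks have lengths 10, 11, 6, 5.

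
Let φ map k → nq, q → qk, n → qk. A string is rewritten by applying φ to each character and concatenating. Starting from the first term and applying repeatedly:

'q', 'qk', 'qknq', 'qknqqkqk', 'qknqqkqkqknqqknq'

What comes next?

qknqqkqkqknqqknqqknqqkqkqknqqkqk

φ(qknqqkqkqknqqknq) expands symbol-by-symbol to qk nq qk qk qk nq qk nq qk nq qk qk qk nq qk qk; joining the 16 pieces gives the next term.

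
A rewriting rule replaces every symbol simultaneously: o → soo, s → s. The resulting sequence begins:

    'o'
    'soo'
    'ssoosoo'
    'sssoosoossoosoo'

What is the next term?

Replace each of the 15 characters of sssoosoossoosoo in place — s s s soo soo s soo soo s s soo soo s soo soo — and concatenate.

ssssoosoossoosoosssoosoossoosoo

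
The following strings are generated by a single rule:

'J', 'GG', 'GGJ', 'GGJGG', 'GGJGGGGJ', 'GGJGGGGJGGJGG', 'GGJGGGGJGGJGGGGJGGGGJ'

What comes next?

Each term (from the third on) is the previous term followed by the one before it: term 3 = GG·J = GGJ.
So term 8 is GGJGGGGJGGJGGGGJGGGGJ·GGJGGGGJGGJGG.

GGJGGGGJGGJGGGGJGGGGJGGJGGGGJGGJGG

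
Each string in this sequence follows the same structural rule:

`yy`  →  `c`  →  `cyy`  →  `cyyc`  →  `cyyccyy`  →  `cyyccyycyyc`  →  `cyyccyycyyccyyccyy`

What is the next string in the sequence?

cyyccyycyyccyyccyycyyccyycyyc

From term 3 onward, concatenate the last term with the second-to-last: c·yy = cyy, cyy·c = cyyc, …
So term 8 is cyyccyycyyccyyccyy·cyyccyycyyc.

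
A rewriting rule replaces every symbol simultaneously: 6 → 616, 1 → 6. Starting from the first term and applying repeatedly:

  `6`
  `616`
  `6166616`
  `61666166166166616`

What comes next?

φ(61666166166166616) expands symbol-by-symbol to 616 6 616 616 616 6 616 616 6 616 616 6 616 616 616 6 616; joining the 17 pieces gives the next term.

61666166166166616616661661666166166166616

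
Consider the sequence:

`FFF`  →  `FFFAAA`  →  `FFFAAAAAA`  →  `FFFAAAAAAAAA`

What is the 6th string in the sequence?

Every step adds AAA to the end: s(k+1) = s(k)·AAA.
From FFFAAAAAAAAA, 2 further steps: FFFAAAAAAAAA → FFFAAAAAAAAAAAA → (answer).

FFFAAAAAAAAAAAAAAA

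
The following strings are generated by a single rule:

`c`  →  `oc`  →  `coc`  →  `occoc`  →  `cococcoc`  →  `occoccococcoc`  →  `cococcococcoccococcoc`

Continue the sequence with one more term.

Each term (from the third on) is the two preceding terms concatenated in order: term 3 = c·oc = coc.
So term 8 is occoccococcoc·cococcococcoccococcoc.

occoccococcoccococcococcoccococcoc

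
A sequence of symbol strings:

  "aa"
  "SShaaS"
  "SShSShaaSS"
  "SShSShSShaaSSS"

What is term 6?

Each term wraps the previous one in SSh on the left and S on the right.
From SShSShSShaaSSS, 2 further steps: SShSShSShaaSSS → SShSShSShSShaaSSSS → (answer).

SShSShSShSShSShaaSSSSS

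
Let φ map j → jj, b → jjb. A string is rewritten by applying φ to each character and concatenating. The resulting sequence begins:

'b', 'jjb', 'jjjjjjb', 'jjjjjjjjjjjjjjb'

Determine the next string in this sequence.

jjjjjjjjjjjjjjjjjjjjjjjjjjjjjjb

Applying the rule to each of the 15 symbols of jjjjjjjjjjjjjjb gives the pieces jj jj jj jj jj jj jj jj jj jj jj jj jj jj jjb, which concatenate to the answer.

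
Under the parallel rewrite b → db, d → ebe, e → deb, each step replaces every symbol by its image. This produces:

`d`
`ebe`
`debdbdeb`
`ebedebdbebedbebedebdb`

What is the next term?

debdbdebebedebdbebedbdebdbdebebedbdebdbdebebedebdbebedb

Applying the rule to each of the 21 symbols of ebedebdbebedbebedebdb gives the pieces deb db deb ebe deb db ebe db deb db deb ebe db deb db deb ebe deb db ebe db, which concatenate to the answer.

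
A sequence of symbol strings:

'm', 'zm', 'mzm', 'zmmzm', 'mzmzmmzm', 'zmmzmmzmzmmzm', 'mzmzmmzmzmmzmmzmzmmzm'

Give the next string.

zmmzmmzmzmmzmmzmzmmzmzmmzmmzmzmmzm

From term 3 onward, concatenate the second-to-last term with the last: m·zm = mzm, zm·mzm = zmmzm, …
Continuing: zmmzmmzmzmmzm · mzmzmmzmzmmzmmzmzmmzm gives term 8.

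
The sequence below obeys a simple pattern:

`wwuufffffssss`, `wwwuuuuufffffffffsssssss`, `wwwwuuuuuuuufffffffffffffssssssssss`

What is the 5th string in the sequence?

Reading off run lengths: w runs 2, 3, 4; u runs 2, 5, 8; f runs 5, 9, 13; s runs 4, 7, 10 — each is linear in n (n = 1, 2, …).
Setting n = 5 gives 6, 14, 21, 16 characters in each block.

wwwwwwuuuuuuuuuuuuuufffffffffffffffffffffssssssssssssssss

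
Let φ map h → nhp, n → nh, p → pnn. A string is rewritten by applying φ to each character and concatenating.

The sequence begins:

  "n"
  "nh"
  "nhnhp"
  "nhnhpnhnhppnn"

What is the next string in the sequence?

Applying the rule to each of the 13 symbols of nhnhpnhnhppnn gives the pieces nh nhp nh nhp pnn nh nhp nh nhp pnn pnn nh nh, which concatenate to the answer.

nhnhpnhnhppnnnhnhpnhnhppnnpnnnhnh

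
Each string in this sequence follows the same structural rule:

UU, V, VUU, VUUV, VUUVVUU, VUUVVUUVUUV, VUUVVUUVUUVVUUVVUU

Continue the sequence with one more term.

VUUVVUUVUUVVUUVVUUVUUVVUUVUUV

Each term (from the third on) is the previous term followed by the one before it: term 3 = V·UU = VUU.
So term 8 is VUUVVUUVUUVVUUVVUU·VUUVVUUVUUV.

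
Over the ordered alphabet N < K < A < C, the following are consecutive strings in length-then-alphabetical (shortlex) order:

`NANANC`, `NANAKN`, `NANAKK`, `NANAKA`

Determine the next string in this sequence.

The successor of NANAKA increments the rightmost position that isn't already C and resets every position after it to N.

NANAKC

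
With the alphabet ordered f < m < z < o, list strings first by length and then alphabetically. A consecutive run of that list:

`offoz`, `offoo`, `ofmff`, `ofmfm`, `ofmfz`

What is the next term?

The successor of ofmfz increments the rightmost position that isn't already o and resets every position after it to f.

ofmfo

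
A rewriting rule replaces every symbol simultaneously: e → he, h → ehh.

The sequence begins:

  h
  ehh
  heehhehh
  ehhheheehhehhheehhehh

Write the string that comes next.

Replace each of the 21 characters of ehhheheehhehhheehhehh in place — he ehh ehh ehh he ehh he he ehh ehh he ehh ehh ehh he he ehh ehh he ehh ehh — and concatenate.

heehhehhehhheehhheheehhehhheehhehhehhheheehhehhheehhehh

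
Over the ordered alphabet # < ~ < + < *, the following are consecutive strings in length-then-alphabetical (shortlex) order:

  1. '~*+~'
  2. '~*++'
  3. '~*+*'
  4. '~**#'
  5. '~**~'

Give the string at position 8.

+###

Advancing 3 positions from ~**~ through ~**~ → ~**+ → ~*** reaches term 8.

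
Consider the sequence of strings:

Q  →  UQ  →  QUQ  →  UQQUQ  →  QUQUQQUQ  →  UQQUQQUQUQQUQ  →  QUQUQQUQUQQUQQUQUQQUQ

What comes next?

From term 3 onward, concatenate the second-to-last term with the last: Q·UQ = QUQ, UQ·QUQ = UQQUQ, …
Continuing: UQQUQQUQUQQUQ · QUQUQQUQUQQUQQUQUQQUQ gives term 8.

UQQUQQUQUQQUQQUQUQQUQUQQUQQUQUQQUQ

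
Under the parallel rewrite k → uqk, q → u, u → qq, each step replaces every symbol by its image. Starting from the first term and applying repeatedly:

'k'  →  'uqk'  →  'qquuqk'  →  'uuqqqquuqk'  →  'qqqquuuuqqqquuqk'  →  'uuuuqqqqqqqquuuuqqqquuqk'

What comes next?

qqqqqqqquuuuuuuuqqqqqqqquuuuqqqquuqk

Replace each of the 24 characters of uuuuqqqqqqqquuuuqqqquuqk in place — qq qq qq qq u u u u u u u u qq qq qq qq u u u u qq qq u uqk — and concatenate.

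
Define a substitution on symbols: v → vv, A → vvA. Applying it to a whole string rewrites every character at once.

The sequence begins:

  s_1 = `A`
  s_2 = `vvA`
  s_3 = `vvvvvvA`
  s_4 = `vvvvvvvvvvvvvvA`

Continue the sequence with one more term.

vvvvvvvvvvvvvvvvvvvvvvvvvvvvvvA

Applying the rule to each of the 15 symbols of vvvvvvvvvvvvvvA gives the pieces vv vv vv vv vv vv vv vv vv vv vv vv vv vv vvA, which concatenate to the answer.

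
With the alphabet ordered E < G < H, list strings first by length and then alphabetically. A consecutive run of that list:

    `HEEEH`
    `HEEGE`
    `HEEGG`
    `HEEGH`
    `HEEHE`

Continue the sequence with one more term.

HEEHG

Treat HEEHE as a base-3 numeral over the given alphabet and add one, carrying through any trailing H's.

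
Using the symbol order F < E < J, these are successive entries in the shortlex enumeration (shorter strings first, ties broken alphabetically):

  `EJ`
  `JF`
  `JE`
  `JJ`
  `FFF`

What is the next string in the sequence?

The successor of FFF increments the rightmost position that isn't already J and resets every position after it to F.

FFE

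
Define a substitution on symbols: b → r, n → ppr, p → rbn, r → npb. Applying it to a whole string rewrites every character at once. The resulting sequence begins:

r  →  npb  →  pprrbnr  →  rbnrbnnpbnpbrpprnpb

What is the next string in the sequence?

Rewriting the 19 symbols of rbnrbnnpbnpbrpprnpb one by one yields npb r ppr npb r ppr ppr rbn r ppr rbn r npb rbn rbn npb ppr rbn r; concatenated:

npbrpprnpbrpprpprrbnrpprrbnrnpbrbnrbnnpbpprrbnr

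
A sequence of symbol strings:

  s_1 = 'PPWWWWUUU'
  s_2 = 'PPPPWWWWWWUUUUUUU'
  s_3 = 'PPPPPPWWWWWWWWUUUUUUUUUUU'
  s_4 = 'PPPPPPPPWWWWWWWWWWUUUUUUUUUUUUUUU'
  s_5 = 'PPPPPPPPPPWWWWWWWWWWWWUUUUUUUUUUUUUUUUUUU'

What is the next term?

PPPPPPPPPPPPWWWWWWWWWWWWWWUUUUUUUUUUUUUUUUUUUUUUU

Reading off run lengths: P runs 2, 4, 6, 8, 10; W runs 4, 6, 8, 10, 12; U runs 3, 7, 11, 15, 19 — each is linear in n (n = 1, 2, …).
For the next term, n = 6, so the run lengths are 12, 14, 23.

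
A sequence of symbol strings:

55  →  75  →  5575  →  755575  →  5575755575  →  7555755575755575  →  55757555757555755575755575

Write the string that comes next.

From term 3 onward, concatenate the second-to-last term with the last: 55·75 = 5575, 75·5575 = 755575, …
Continuing: 7555755575755575 · 55757555757555755575755575 gives term 8.

755575557575557555757555757555755575755575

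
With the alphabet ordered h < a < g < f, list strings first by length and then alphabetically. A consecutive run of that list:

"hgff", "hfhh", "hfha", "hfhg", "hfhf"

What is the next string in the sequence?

hfah

Treat hfhf as a base-4 numeral over the given alphabet and add one, carrying through any trailing f's.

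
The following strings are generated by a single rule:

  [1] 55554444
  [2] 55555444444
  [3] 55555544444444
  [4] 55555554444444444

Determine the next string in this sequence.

55555555444444444444

Term n consists of n+2 5's, followed by 2n 4's, where the shown terms are n = 2, 3, 4, 5.
For the next term, n = 6, so the run lengths are 8, 12.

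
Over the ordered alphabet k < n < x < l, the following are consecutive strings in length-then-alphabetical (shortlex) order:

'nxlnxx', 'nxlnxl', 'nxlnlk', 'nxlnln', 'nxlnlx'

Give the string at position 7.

nxlxkk

Advancing 2 positions from nxlnlx through nxlnlx → nxlnll reaches term 7.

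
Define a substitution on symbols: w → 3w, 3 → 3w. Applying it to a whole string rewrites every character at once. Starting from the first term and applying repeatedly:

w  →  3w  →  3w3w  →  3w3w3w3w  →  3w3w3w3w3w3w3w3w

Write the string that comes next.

Replace each of the 16 characters of 3w3w3w3w3w3w3w3w in place — 3w 3w 3w 3w 3w 3w 3w 3w 3w 3w 3w 3w 3w 3w 3w 3w — and concatenate.

3w3w3w3w3w3w3w3w3w3w3w3w3w3w3w3w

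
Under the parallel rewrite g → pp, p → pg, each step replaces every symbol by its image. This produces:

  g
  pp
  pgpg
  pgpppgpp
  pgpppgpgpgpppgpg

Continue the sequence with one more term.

Replace each of the 16 characters of pgpppgpgpgpppgpg in place — pg pp pg pg pg pp pg pp pg pp pg pg pg pp pg pp — and concatenate.

pgpppgpgpgpppgpppgpppgpgpgpppgpp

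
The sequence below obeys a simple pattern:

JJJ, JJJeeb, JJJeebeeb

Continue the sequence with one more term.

Each term is the previous one with eeb appended.
Applying this once more to JJJeebeeb:

JJJeebeebeeb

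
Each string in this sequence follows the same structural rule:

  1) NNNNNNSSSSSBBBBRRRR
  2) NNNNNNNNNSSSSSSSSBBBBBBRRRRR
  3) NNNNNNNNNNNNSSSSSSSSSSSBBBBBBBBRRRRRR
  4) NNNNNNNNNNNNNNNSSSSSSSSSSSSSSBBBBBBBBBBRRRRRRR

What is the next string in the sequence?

NNNNNNNNNNNNNNNNNNSSSSSSSSSSSSSSSSSBBBBBBBBBBBBRRRRRRRR

Each string has the form N^{3n} S^{3n-1} B^{2n} R^{n+2}, where the shown terms are n = 2, 3, 4, 5.
At n = 6 the blocks have lengths 18, 17, 12, 8.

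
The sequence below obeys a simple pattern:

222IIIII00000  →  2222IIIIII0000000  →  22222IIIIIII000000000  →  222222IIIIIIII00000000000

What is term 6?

22222222IIIIIIIIII000000000000000

Each string has the form 2^{n} I^{n+2} 0^{2n-1}, where the shown terms are n = 3, 4, 5, 6.
Setting n = 8 gives 8, 10, 15 characters in each block.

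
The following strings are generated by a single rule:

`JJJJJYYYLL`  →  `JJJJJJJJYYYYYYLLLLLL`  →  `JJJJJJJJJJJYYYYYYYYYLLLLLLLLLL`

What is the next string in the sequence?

Reading off run lengths: J runs 5, 8, 11; Y runs 3, 6, 9; L runs 2, 6, 10 — each is linear in n (n = 1, 2, …).
Setting n = 4 gives 14, 12, 14 characters in each block.

JJJJJJJJJJJJJJYYYYYYYYYYYYLLLLLLLLLLLLLL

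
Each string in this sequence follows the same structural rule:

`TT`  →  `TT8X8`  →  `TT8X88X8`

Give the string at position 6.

TT8X88X88X88X88X8

Each term is the previous one with 8X8 appended.
From TT8X88X8, 3 further steps: TT8X88X8 → TT8X88X88X8 → TT8X88X88X88X8 → (answer).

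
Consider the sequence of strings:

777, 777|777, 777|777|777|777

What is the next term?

s(k+1) = s(k)·|·s(k) — each term doubles the last with '|' between the halves.
One more doubling of 777|777|777|777 gives the answer.

777|777|777|777|777|777|777|777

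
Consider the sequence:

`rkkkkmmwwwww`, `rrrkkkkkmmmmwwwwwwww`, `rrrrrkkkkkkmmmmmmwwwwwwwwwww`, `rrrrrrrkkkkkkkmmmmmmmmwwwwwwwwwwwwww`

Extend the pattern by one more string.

rrrrrrrrrkkkkkkkkmmmmmmmmmmwwwwwwwwwwwwwwwww

Each string has the form r^{2n-1} k^{n+3} m^{2n} w^{3n+2} (n = 1, 2, …).
Setting n = 5 gives 9, 8, 10, 17 characters in each block.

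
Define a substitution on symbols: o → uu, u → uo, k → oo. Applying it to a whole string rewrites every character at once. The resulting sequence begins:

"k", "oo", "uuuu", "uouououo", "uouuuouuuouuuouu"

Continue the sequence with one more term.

Rewriting the 16 symbols of uouuuouuuouuuouu one by one yields uo uu uo uo uo uu uo uo uo uu uo uo uo uu uo uo; concatenated:

uouuuouououuuouououuuouououuuouo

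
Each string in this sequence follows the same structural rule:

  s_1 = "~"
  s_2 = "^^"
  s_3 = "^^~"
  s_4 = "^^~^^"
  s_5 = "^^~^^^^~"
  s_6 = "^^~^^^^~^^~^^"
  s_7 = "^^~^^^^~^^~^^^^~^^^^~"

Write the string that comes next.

From term 3 onward, concatenate the last term with the second-to-last: ^^·~ = ^^~, ^^~·^^ = ^^~^^, …
So term 8 is ^^~^^^^~^^~^^^^~^^^^~·^^~^^^^~^^~^^.

^^~^^^^~^^~^^^^~^^^^~^^~^^^^~^^~^^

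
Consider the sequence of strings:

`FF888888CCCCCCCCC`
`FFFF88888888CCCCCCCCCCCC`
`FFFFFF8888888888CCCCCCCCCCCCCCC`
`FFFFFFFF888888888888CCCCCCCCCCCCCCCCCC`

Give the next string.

Each string has the form F^{2n-2} 8^{2n+2} C^{3n+3}, where the shown terms are n = 2, 3, 4, 5.
At n = 6 the blocks have lengths 10, 14, 21.

FFFFFFFFFF88888888888888CCCCCCCCCCCCCCCCCCCCC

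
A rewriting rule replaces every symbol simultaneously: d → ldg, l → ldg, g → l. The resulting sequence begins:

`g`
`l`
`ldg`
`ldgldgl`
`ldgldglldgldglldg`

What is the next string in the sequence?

φ(ldgldglldgldglldg) expands symbol-by-symbol to ldg ldg l ldg ldg l ldg ldg ldg l ldg ldg l ldg ldg ldg l; joining the 17 pieces gives the next term.

ldgldglldgldglldgldgldglldgldglldgldgldgl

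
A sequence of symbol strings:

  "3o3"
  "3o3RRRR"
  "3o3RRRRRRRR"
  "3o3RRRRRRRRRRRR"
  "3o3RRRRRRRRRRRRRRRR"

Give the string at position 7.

The strings grow by a fixed suffix RRRR each time.
From 3o3RRRRRRRRRRRRRRRR, 2 further steps: 3o3RRRRRRRRRRRRRRRR → 3o3RRRRRRRRRRRRRRRRRRRR → (answer).

3o3RRRRRRRRRRRRRRRRRRRRRRRR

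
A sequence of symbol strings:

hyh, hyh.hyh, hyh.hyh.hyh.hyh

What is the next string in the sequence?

Every step duplicates the string with '.' between the halves.
Doubling hyh.hyh.hyh.hyh with '.' between the halves:

hyh.hyh.hyh.hyh.hyh.hyh.hyh.hyh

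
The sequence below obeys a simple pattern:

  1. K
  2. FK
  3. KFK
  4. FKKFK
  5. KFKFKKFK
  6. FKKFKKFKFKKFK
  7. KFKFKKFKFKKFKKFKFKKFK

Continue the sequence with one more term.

Each term (from the third on) is the two preceding terms concatenated in order: term 3 = K·FK = KFK.
The next term joins FKKFKKFKFKKFK and KFKFKKFKFKKFKKFKFKKFK.

FKKFKKFKFKKFKKFKFKKFKFKKFKKFKFKKFK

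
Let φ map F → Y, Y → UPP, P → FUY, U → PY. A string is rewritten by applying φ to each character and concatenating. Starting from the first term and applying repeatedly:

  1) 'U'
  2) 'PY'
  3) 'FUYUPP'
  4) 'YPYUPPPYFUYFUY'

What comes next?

UPPFUYUPPPYFUYFUYFUYUPPYPYUPPYPYUPP

φ(YPYUPPPYFUYFUY) expands symbol-by-symbol to UPP FUY UPP PY FUY FUY FUY UPP Y PY UPP Y PY UPP; joining the 14 pieces gives the next term.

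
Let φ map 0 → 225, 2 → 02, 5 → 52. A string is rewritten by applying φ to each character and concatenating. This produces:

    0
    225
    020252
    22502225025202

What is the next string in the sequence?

Rewriting the 14 symbols of 22502225025202 one by one yields 02 02 52 225 02 02 02 52 225 02 52 02 225 02; concatenated:

0202522250202025222502520222502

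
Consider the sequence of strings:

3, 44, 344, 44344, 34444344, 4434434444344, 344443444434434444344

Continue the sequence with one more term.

From term 3 onward, concatenate the second-to-last term with the last: 3·44 = 344, 44·344 = 44344, …
Continuing: 4434434444344 · 344443444434434444344 gives term 8.

4434434444344344443444434434444344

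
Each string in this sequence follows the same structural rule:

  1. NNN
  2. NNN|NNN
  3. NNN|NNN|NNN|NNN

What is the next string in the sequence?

NNN|NNN|NNN|NNN|NNN|NNN|NNN|NNN

s(k+1) = s(k)·|·s(k) — each term doubles the last with '|' between the halves.
One more doubling of NNN|NNN|NNN|NNN gives the answer.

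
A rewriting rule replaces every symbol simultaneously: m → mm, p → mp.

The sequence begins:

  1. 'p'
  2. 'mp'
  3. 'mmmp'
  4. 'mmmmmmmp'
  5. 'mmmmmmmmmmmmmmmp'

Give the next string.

mmmmmmmmmmmmmmmmmmmmmmmmmmmmmmmp

Applying the rule to each of the 16 symbols of mmmmmmmmmmmmmmmp gives the pieces mm mm mm mm mm mm mm mm mm mm mm mm mm mm mm mp, which concatenate to the answer.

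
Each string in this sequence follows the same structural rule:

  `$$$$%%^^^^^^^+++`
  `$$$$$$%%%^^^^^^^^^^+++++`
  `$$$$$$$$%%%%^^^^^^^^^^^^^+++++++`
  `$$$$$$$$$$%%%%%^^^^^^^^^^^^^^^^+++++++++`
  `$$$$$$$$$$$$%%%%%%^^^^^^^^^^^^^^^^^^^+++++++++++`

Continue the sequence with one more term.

$$$$$$$$$$$$$$%%%%%%%^^^^^^^^^^^^^^^^^^^^^^+++++++++++++

The n-th term is 2n $'s then n %'s then 3n+1 ^'s then 2n-1 +'s, where the shown terms are n = 2, 3, 4, 5, 6.
For the next term, n = 7, so the run lengths are 14, 7, 22, 13.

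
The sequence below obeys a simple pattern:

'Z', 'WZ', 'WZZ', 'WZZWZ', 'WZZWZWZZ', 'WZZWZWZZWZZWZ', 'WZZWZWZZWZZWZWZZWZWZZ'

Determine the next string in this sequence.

WZZWZWZZWZZWZWZZWZWZZWZZWZWZZWZZWZ

Each term (from the third on) is the previous term followed by the one before it: term 3 = WZ·Z = WZZ.
Continuing: WZZWZWZZWZZWZWZZWZWZZ · WZZWZWZZWZZWZ gives term 8.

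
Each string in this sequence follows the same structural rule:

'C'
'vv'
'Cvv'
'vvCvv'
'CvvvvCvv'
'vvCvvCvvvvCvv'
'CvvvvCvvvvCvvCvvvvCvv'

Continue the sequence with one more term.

vvCvvCvvvvCvvCvvvvCvvvvCvvCvvvvCvv

Each term (from the third on) is the two preceding terms concatenated in order: term 3 = C·vv = Cvv.
Continuing: vvCvvCvvvvCvv · CvvvvCvvvvCvvCvvvvCvv gives term 8.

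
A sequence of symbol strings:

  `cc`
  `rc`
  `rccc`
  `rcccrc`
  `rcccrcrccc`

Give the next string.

rcccrcrcccrcccrc

Each term (from the third on) is the previous term followed by the one before it: term 3 = rc·cc = rccc.
The next term joins rcccrcrccc and rcccrc.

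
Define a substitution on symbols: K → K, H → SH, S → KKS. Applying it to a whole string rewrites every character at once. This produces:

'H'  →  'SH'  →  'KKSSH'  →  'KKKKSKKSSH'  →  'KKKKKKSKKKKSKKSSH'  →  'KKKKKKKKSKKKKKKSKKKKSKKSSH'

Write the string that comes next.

KKKKKKKKKKSKKKKKKKKSKKKKKKSKKKKSKKSSH

Applying the rule to each of the 26 symbols of KKKKKKKKSKKKKKKSKKKKSKKSSH gives the pieces K K K K K K K K KKS K K K K K K KKS K K K K KKS K K KKS KKS SH, which concatenate to the answer.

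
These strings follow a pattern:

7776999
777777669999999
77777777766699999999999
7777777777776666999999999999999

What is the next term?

Reading off run lengths: 7 runs 3, 6, 9, 12; 6 runs 1, 2, 3, 4; 9 runs 3, 7, 11, 15 — each is linear in n (n = 1, 2, …).
For the next term, n = 5, so the run lengths are 15, 5, 19.

777777777777777666669999999999999999999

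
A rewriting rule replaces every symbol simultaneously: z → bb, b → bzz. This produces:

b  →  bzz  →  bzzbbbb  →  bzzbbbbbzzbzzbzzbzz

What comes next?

bzzbbbbbzzbzzbzzbzzbzzbbbbbzzbbbbbzzbbbbbzzbbbb

Replace each of the 19 characters of bzzbbbbbzzbzzbzzbzz in place — bzz bb bb bzz bzz bzz bzz bzz bb bb bzz bb bb bzz bb bb bzz bb bb — and concatenate.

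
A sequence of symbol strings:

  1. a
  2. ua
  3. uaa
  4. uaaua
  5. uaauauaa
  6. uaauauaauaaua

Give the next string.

uaauauaauaauauaauauaa

From term 3 onward, concatenate the last term with the second-to-last: ua·a = uaa, uaa·ua = uaaua, …
The next term joins uaauauaauaaua and uaauauaa.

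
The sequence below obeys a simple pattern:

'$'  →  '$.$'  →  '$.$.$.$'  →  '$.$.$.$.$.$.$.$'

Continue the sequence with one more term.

Each string is two copies of the previous one joined by '.'.
So the next term is two copies of $.$.$.$.$.$.$.$ with '.' between the halves.

$.$.$.$.$.$.$.$.$.$.$.$.$.$.$.$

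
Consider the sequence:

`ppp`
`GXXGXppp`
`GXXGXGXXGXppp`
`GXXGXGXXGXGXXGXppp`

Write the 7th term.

The strings grow by a fixed prefix GXXGX each time.
From GXXGXGXXGXGXXGXppp, 3 further steps: GXXGXGXXGXGXXGXppp → GXXGXGXXGXGXXGXGXXGXppp → GXXGXGXXGXGXXGXGXXGXGXXGXppp → (answer).

GXXGXGXXGXGXXGXGXXGXGXXGXGXXGXppp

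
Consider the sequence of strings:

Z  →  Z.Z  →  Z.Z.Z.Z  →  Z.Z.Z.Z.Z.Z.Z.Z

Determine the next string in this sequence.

Every step duplicates the string with '.' between the halves.
Doubling Z.Z.Z.Z.Z.Z.Z.Z with '.' between the halves:

Z.Z.Z.Z.Z.Z.Z.Z.Z.Z.Z.Z.Z.Z.Z.Z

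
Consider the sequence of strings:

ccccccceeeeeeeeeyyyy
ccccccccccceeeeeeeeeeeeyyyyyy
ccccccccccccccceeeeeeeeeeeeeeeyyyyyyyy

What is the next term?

The n-th term is 4n-1 c's then 3n+3 e's then 2n y's, where the shown terms are n = 2, 3, 4.
At n = 5 the blocks have lengths 19, 18, 10.

ccccccccccccccccccceeeeeeeeeeeeeeeeeeyyyyyyyyyy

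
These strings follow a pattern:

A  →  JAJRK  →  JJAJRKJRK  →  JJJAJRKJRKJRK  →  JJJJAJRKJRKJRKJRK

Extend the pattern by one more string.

s(k+1) = J·s(k)·JRK, so each term gains J as a prefix and JRK as a suffix.
So the next term is J·JJJJAJRKJRKJRKJRK·JRK.

JJJJJAJRKJRKJRKJRKJRK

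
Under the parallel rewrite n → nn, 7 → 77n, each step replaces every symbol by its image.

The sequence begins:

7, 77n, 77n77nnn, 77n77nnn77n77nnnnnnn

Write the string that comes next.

Applying the rule to each of the 20 symbols of 77n77nnn77n77nnnnnnn gives the pieces 77n 77n nn 77n 77n nn nn nn 77n 77n nn 77n 77n nn nn nn nn nn nn nn, which concatenate to the answer.

77n77nnn77n77nnnnnnn77n77nnn77n77nnnnnnnnnnnnnnn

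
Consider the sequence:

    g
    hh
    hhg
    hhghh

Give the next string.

hhghhhhg

From term 3 onward, concatenate the last term with the second-to-last: hh·g = hhg, hhg·hh = hhghh, …
The next term joins hhghh and hhg.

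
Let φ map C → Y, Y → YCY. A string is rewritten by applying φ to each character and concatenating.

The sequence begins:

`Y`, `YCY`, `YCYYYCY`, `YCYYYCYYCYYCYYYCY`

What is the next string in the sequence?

Rewriting the 17 symbols of YCYYYCYYCYYCYYYCY one by one yields YCY Y YCY YCY YCY Y YCY YCY Y YCY YCY Y YCY YCY YCY Y YCY; concatenated:

YCYYYCYYCYYCYYYCYYCYYYCYYCYYYCYYCYYCYYYCY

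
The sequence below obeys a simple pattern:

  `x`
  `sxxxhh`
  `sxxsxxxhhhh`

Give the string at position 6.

sxxsxxsxxsxxsxxxhhhhhhhhhh

Every step adds sxx to the front and hh to the end of the previous string.
From sxxsxxxhhhh, 3 further steps: sxxsxxxhhhh → sxxsxxsxxxhhhhhh → sxxsxxsxxsxxxhhhhhhhh → (answer).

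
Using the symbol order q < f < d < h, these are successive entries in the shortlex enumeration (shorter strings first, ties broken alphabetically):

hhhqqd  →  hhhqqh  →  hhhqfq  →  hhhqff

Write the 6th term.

hhhqfh

Stepping forward 2 times from hhhqff: hhhqff → hhhqfd, then the target.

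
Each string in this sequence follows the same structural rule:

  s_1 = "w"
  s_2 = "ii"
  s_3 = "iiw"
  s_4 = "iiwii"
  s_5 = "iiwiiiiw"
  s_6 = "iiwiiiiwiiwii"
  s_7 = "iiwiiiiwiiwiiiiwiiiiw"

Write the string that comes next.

Each term (from the third on) is the previous term followed by the one before it: term 3 = ii·w = iiw.
So term 8 is iiwiiiiwiiwiiiiwiiiiw·iiwiiiiwiiwii.

iiwiiiiwiiwiiiiwiiiiwiiwiiiiwiiwii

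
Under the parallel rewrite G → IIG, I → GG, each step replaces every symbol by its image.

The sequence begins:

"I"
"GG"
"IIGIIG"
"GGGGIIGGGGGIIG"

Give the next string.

Replace each of the 14 characters of GGGGIIGGGGGIIG in place — IIG IIG IIG IIG GG GG IIG IIG IIG IIG IIG GG GG IIG — and concatenate.

IIGIIGIIGIIGGGGGIIGIIGIIGIIGIIGGGGGIIG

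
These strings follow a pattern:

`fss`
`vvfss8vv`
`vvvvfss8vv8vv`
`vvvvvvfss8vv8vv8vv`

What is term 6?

s(k+1) = vv·s(k)·8vv, so each term gains vv as a prefix and 8vv as a suffix.
From vvvvvvfss8vv8vv8vv, 2 further steps: vvvvvvfss8vv8vv8vv → vvvvvvvvfss8vv8vv8vv8vv → (answer).

vvvvvvvvvvfss8vv8vv8vv8vv8vv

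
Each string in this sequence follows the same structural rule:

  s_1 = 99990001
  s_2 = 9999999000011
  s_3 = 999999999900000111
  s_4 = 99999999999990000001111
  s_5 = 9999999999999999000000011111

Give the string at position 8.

The n-th term is 3n+1 9's then n+2 0's then n 1's (n = 1, 2, …).
At n = 8 the blocks have lengths 25, 10, 8.

9999999999999999999999999000000000011111111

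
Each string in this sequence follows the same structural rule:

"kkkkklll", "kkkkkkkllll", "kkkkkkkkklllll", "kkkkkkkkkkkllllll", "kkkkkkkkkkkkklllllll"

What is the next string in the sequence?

kkkkkkkkkkkkkkkllllllll

Each string has the form k^{2n-1} l^{n}, where the shown terms are n = 3, 4, 5, 6, 7.
For the next term, n = 8, so the run lengths are 15, 8.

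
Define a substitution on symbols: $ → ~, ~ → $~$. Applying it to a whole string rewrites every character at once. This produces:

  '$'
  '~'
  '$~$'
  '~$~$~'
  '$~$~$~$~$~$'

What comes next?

Apply φ to $~$~$~$~$~$ symbol by symbol: $→~, ~→$~$, $→~, ~→$~$, $→~, ~→$~$, $→~, ~→$~$, $→~, ~→$~$, $→~; joined: ~ $~$ ~ $~$ ~ $~$ ~ $~$ ~ $~$ ~.

~$~$~$~$~$~$~$~$~$~$~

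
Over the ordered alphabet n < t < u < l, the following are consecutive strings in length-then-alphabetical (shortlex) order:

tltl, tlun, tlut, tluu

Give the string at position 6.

Advancing 2 positions from tluu through tluu → tlul reaches term 6.

tlln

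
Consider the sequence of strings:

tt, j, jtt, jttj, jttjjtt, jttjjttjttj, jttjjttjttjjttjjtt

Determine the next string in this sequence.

From term 3 onward, concatenate the last term with the second-to-last: j·tt = jtt, jtt·j = jttj, …
Continuing: jttjjttjttjjttjjtt · jttjjttjttj gives term 8.

jttjjttjttjjttjjttjttjjttjttj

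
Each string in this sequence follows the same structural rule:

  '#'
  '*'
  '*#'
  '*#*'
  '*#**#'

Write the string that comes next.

This is a Fibonacci-style word recurrence s(k) = s(k−1)·s(k−2): e.g. *·# = *#.
Continuing: *#**# · *#* gives term 6.

*#**#*#*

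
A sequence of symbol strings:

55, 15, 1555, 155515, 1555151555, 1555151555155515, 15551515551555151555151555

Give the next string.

155515155515551515551515551555151555155515

This is a Fibonacci-style word recurrence s(k) = s(k−1)·s(k−2): e.g. 15·55 = 1555.
Continuing: 15551515551555151555151555 · 1555151555155515 gives term 8.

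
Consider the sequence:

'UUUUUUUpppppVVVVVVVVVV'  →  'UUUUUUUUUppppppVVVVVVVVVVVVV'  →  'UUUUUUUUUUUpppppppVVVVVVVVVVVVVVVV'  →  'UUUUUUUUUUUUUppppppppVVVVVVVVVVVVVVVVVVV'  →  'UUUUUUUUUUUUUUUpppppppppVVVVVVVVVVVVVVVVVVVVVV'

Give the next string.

The n-th term is 2n+1 U's then n+2 p's then 3n+1 V's, where the shown terms are n = 3, 4, 5, 6, 7.
For the next term, n = 8, so the run lengths are 17, 10, 25.

UUUUUUUUUUUUUUUUUppppppppppVVVVVVVVVVVVVVVVVVVVVVVVV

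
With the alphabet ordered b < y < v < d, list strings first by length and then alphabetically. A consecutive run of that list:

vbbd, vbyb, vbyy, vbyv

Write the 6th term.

Stepping forward 2 times from vbyv: vbyv → vbyd, then the target.

vbvb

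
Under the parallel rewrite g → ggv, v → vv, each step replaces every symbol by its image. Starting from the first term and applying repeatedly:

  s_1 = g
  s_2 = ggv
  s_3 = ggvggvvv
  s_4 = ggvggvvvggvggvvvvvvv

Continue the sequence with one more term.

φ(ggvggvvvggvggvvvvvvv) expands symbol-by-symbol to ggv ggv vv ggv ggv vv vv vv ggv ggv vv ggv ggv vv vv vv vv vv vv vv; joining the 20 pieces gives the next term.

ggvggvvvggvggvvvvvvvggvggvvvggvggvvvvvvvvvvvvvvv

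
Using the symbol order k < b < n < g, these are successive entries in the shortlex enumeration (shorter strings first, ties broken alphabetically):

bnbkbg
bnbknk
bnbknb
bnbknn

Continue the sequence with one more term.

bnbkng

Find the rightmost character of bnbknn below g, bump it to the next letter, and reset everything to its right to k.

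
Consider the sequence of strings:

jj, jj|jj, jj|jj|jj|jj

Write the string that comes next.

Every step duplicates the string with '|' between the halves.
One more doubling of jj|jj|jj|jj gives the answer.

jj|jj|jj|jj|jj|jj|jj|jj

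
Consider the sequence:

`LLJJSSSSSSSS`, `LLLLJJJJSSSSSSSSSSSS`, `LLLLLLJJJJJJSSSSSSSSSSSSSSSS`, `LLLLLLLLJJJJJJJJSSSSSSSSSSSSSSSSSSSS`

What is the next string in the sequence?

LLLLLLLLLLJJJJJJJJJJSSSSSSSSSSSSSSSSSSSSSSSS

Reading off run lengths: L runs 2, 4, 6, 8; J runs 2, 4, 6, 8; S runs 8, 12, 16, 20 — each is linear in n, where the shown terms are n = 2, 3, 4, 5.
For the next term, n = 6, so the run lengths are 10, 10, 24.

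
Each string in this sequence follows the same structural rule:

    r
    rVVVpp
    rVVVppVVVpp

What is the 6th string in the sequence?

The strings grow by a fixed suffix VVVpp each time.
From rVVVppVVVpp, 3 further steps: rVVVppVVVpp → rVVVppVVVppVVVpp → rVVVppVVVppVVVppVVVpp → (answer).

rVVVppVVVppVVVppVVVppVVVpp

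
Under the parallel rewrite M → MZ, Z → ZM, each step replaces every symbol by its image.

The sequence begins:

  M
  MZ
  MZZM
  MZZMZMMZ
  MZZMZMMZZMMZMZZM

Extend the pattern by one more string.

Replace each of the 16 characters of MZZMZMMZZMMZMZZM in place — MZ ZM ZM MZ ZM MZ MZ ZM ZM MZ MZ ZM MZ ZM ZM MZ — and concatenate.

MZZMZMMZZMMZMZZMZMMZMZZMMZZMZMMZ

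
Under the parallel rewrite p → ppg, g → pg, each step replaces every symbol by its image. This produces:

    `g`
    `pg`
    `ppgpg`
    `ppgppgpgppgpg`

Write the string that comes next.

Replace each of the 13 characters of ppgppgpgppgpg in place — ppg ppg pg ppg ppg pg ppg pg ppg ppg pg ppg pg — and concatenate.

ppgppgpgppgppgpgppgpgppgppgpgppgpg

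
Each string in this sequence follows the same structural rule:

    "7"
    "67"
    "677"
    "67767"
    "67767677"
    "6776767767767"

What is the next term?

This is a Fibonacci-style word recurrence s(k) = s(k−1)·s(k−2): e.g. 67·7 = 677.
So term 7 is 6776767767767·67767677.

677676776776767767677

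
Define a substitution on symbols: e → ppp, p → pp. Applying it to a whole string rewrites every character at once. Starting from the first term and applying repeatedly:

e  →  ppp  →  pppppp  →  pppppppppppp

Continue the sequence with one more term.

pppppppppppppppppppppppp

Rewriting each symbol of pppppppppppp: p→pp, p→pp, p→pp, p→pp, p→pp, p→pp, p→pp, p→pp, p→pp, p→pp, p→pp, p→pp, which concatenates to pp pp pp pp pp pp pp pp pp pp pp pp.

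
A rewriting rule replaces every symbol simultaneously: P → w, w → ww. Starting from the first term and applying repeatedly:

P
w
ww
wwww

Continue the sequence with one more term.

Rewriting each symbol of wwww: w→ww, w→ww, w→ww, w→ww, which concatenates to ww ww ww ww.

wwwwwwww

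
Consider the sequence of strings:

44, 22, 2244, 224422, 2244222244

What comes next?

This is a Fibonacci-style word recurrence s(k) = s(k−1)·s(k−2): e.g. 22·44 = 2244.
Continuing: 2244222244 · 224422 gives term 6.

2244222244224422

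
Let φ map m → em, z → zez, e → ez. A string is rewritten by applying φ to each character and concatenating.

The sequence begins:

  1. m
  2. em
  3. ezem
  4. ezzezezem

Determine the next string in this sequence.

Expanding ezzezezem: e→ez, z→zez, z→zez, e→ez, z→zez, e→ez, z→zez, e→ez, m→em. Concatenated: ez zez zez ez zez ez zez ez em.

ezzezzezezzezezzezezem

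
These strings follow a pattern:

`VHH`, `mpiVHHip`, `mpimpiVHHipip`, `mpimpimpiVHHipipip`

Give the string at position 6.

Every step adds mpi to the front and ip to the end of the previous string.
From mpimpimpiVHHipipip, 2 further steps: mpimpimpiVHHipipip → mpimpimpimpiVHHipipipip → (answer).

mpimpimpimpimpiVHHipipipipip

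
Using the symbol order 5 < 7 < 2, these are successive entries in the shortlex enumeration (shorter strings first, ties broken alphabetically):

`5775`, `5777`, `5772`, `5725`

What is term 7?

Continuing the enumeration 3 steps past 5725: 5725 → 5727 → 5722 → (answer).

5255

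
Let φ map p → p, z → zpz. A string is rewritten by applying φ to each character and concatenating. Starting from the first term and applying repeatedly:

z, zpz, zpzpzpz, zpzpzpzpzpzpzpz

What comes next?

zpzpzpzpzpzpzpzpzpzpzpzpzpzpzpz

Applying the rule to each of the 15 symbols of zpzpzpzpzpzpzpz gives the pieces zpz p zpz p zpz p zpz p zpz p zpz p zpz p zpz, which concatenate to the answer.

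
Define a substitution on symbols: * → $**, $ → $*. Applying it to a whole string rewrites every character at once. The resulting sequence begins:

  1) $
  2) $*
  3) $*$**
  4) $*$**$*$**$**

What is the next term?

$*$**$*$**$**$*$**$*$**$**$*$**$**

Applying the rule to each of the 13 symbols of $*$**$*$**$** gives the pieces $* $** $* $** $** $* $** $* $** $** $* $** $**, which concatenate to the answer.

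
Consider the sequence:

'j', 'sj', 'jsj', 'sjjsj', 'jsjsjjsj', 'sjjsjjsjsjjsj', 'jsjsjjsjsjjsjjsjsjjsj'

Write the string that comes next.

From term 3 onward, concatenate the second-to-last term with the last: j·sj = jsj, sj·jsj = sjjsj, …
So term 8 is sjjsjjsjsjjsj·jsjsjjsjsjjsjjsjsjjsj.

sjjsjjsjsjjsjjsjsjjsjsjjsjjsjsjjsj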